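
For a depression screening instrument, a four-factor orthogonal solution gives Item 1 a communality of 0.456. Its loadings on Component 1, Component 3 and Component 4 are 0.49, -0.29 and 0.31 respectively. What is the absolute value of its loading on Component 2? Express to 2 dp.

Under orthogonal rotation h² = Σλ², so λ_Component 2² = h² − (0.4203) = 0.456 − 0.4203 = 0.0357.
|λ| = √0.0357 = 0.1889.

0.19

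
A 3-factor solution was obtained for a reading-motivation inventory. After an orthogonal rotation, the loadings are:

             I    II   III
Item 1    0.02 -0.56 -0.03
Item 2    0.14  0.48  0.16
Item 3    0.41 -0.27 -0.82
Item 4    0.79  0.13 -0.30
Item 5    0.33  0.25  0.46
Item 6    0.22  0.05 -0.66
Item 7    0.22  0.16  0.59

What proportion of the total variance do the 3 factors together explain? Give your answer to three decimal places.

0.504

Communalities: 0.3149, 0.2756, 0.9134, 0.7310, 0.3830, 0.4865, 0.4221; Σh² = 3.5265.
Total variance with 7 standardized items is 7, so the solution explains 3.5265/7 = 0.5038.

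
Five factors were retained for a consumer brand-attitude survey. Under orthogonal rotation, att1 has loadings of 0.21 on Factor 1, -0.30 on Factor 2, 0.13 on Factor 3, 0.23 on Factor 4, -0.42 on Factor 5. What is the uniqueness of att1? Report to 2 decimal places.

h² = 0.21² + (-0.30)² + 0.13² + 0.23² + (-0.42)² = 0.0441 + 0.0900 + 0.0169 + 0.0529 + 0.1764 = 0.3803
Uniqueness u² = 1 − h² = 1 − 0.3803 = 0.6197

0.62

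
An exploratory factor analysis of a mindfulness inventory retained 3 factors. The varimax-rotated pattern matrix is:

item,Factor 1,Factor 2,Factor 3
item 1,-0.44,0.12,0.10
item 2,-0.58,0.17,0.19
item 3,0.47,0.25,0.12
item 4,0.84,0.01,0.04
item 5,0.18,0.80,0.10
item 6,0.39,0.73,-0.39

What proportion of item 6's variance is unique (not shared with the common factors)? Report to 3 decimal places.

0.163

h² = 0.39² + 0.73² + (-0.39)² = 0.1521 + 0.5329 + 0.1521 = 0.8371
Uniqueness u² = 1 − h² = 1 − 0.8371 = 0.1629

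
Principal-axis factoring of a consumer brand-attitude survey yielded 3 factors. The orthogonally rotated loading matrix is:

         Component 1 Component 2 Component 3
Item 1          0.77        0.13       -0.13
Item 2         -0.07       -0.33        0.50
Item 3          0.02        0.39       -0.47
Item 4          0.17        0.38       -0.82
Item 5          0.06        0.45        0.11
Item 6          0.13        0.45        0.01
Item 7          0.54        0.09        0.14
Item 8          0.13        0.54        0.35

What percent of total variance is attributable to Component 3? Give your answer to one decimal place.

16.4%

SS loadings for Component 3 = (-0.13)² + 0.50² + (-0.47)² + (-0.82)² + 0.11² + 0.01² + 0.14² + 0.35² = 1.3145
With 8 standardized items, total variance = 8. Proportion = 1.3145/8 = 0.1643 → 16.43%.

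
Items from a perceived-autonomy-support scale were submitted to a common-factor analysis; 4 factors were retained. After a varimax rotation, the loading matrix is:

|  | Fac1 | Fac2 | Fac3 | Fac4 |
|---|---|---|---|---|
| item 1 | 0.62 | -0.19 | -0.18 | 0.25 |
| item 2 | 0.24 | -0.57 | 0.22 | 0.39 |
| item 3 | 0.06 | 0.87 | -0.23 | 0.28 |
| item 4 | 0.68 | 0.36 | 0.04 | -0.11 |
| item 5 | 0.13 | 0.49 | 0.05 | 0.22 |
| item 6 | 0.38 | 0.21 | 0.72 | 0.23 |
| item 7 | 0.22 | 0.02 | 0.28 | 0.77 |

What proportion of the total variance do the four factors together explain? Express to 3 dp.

SS loadings by factor: 1.1177, 1.5321, 0.7346, 0.9993; total = 4.3837.
Total variance with 7 standardized items is 7, so the solution explains 4.3837/7 = 0.6262.

0.626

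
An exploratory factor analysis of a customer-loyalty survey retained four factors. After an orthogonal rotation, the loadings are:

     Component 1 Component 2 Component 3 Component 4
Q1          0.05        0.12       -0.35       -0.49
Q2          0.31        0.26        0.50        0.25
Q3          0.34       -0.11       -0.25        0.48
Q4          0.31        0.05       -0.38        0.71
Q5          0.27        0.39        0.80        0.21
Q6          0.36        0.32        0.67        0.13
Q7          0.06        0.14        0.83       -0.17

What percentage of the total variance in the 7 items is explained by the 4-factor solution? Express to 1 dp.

62.4%

Communalities: 0.3795, 0.4762, 0.4206, 0.7471, 0.9091, 0.6978, 0.7410; Σh² = 4.3713.
Total variance with 7 standardized items is 7, so the solution explains 4.3713/7 = 0.6245 = 62.45%.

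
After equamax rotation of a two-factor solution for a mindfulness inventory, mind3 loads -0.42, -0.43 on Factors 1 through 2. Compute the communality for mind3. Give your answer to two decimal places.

0.36

h² = (-0.42)² + (-0.43)² = 0.1764 + 0.1849 = 0.3613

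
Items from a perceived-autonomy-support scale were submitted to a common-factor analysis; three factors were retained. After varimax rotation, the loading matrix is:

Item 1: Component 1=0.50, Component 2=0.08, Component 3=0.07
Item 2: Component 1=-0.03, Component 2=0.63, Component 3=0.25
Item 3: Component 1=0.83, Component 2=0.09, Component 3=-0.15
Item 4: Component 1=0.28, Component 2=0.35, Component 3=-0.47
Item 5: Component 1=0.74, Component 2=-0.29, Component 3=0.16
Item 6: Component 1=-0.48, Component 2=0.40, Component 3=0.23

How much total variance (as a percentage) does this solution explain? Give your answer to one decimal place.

SS loadings by factor: 1.7962, 0.7780, 0.3893; total = 2.9635.
Total variance with 6 standardized items is 6, so the solution explains 2.9635/6 = 0.4939 = 49.39%.

49.4%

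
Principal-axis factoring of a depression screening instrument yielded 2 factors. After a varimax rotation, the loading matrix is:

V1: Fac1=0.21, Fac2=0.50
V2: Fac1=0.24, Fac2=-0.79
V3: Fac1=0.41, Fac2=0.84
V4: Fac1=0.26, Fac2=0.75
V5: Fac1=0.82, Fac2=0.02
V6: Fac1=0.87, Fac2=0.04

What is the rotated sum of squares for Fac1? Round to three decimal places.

SS loadings for Fac1 = 0.21² + 0.24² + 0.41² + 0.26² + 0.82² + 0.87² = 0.0441 + 0.0576 + 0.1681 + 0.0676 + 0.6724 + 0.7569 = 1.7667

1.767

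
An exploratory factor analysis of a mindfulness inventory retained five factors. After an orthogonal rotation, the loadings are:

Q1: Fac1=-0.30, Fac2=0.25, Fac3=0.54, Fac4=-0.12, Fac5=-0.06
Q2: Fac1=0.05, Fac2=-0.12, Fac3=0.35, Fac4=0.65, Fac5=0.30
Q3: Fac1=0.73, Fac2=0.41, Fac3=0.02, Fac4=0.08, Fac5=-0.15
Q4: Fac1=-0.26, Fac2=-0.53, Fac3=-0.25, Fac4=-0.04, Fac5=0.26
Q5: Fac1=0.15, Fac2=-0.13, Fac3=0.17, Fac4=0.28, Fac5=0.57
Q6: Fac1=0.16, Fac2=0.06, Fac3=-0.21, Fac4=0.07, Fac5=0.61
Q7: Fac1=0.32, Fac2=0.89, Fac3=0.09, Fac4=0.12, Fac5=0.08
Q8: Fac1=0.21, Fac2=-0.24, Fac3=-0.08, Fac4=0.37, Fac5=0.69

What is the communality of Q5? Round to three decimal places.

0.472

h² = 0.15² + (-0.13)² + 0.17² + 0.28² + 0.57² = 0.0225 + 0.0169 + 0.0289 + 0.0784 + 0.3249 = 0.4716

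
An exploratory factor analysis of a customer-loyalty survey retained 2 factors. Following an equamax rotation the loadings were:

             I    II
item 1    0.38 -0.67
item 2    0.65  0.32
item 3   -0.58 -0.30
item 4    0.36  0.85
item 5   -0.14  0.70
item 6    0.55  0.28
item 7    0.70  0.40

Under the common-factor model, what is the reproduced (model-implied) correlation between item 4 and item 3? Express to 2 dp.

r̂ = Σ λ_i·λ_j across factors = (0.36)(-0.58) + (0.85)(-0.30)
  = -0.2088 -0.2550 = -0.4638

-0.46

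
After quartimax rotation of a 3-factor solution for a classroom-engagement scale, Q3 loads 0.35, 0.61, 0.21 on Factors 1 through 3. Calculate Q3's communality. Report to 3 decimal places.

h² = 0.35² + 0.61² + 0.21² = 0.1225 + 0.3721 + 0.0441 = 0.5387

0.539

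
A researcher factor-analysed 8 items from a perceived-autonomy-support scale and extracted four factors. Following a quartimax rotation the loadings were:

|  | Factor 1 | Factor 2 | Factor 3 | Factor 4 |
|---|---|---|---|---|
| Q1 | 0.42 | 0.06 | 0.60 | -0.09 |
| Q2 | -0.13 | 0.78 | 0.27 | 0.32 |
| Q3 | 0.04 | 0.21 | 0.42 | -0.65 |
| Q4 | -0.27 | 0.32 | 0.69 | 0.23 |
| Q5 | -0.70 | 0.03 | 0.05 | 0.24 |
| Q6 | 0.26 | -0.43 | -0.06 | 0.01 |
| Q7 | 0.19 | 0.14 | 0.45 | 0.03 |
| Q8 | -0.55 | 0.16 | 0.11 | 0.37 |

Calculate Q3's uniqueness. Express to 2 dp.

0.36

h² = 0.04² + 0.21² + 0.42² + (-0.65)² = 0.0016 + 0.0441 + 0.1764 + 0.4225 = 0.6446
Uniqueness u² = 1 − h² = 1 − 0.6446 = 0.3554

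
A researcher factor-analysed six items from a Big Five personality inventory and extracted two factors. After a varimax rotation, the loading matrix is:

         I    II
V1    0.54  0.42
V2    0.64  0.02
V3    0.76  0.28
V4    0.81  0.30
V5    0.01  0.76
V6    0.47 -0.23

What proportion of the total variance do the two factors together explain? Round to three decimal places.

Communalities: 0.4680, 0.4100, 0.6560, 0.7461, 0.5777, 0.2738; Σh² = 3.1316.
Total variance with 6 standardized items is 6, so the solution explains 3.1316/6 = 0.5219.

0.522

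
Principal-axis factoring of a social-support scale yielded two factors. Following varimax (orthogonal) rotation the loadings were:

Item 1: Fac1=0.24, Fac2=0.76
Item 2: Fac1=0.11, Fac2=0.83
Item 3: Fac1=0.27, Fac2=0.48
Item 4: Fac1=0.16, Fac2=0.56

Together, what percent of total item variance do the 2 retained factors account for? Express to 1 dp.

49.5%

SS loadings by factor: 0.1682, 1.8105; total = 1.9787.
Total variance with 4 standardized items is 4, so the solution explains 1.9787/4 = 0.4947 = 49.47%.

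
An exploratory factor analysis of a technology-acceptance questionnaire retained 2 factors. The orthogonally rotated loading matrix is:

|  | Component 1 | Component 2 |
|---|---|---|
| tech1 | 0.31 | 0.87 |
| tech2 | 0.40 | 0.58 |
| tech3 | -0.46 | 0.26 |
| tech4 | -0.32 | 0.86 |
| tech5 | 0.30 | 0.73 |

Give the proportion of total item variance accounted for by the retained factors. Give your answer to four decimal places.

0.6187

SS loadings by factor: 0.6601, 2.4334; total = 3.0935.
Total variance with 5 standardized items is 5, so the solution explains 3.0935/5 = 0.6187.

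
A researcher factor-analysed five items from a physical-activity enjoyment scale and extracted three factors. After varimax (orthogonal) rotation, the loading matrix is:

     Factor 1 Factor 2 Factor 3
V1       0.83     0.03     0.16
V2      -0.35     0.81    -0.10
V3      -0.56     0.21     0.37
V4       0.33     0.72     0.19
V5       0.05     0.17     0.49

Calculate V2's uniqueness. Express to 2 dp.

0.21

h² = (-0.35)² + 0.81² + (-0.10)² = 0.1225 + 0.6561 + 0.0100 = 0.7886
Uniqueness u² = 1 − h² = 1 − 0.7886 = 0.2114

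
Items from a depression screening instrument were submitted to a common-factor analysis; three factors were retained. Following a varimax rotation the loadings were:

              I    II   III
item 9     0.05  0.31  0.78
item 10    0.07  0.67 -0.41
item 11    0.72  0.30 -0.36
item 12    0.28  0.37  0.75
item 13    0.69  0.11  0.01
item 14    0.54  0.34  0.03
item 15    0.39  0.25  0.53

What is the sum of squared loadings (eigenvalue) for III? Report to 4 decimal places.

1.7505

SS loadings for III = 0.78² + (-0.41)² + (-0.36)² + 0.75² + 0.01² + 0.03² + 0.53² = 0.6084 + 0.1681 + 0.1296 + 0.5625 + 0.0001 + 0.0009 + 0.2809 = 1.7505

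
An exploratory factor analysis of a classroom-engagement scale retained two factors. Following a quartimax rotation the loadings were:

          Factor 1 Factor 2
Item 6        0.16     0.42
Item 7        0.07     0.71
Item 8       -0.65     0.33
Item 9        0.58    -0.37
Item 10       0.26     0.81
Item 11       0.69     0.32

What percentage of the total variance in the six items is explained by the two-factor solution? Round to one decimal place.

Communalities: 0.2020, 0.5090, 0.5314, 0.4733, 0.7237, 0.5785; Σh² = 3.0179.
Total variance with 6 standardized items is 6, so the solution explains 3.0179/6 = 0.5030 = 50.30%.

50.3%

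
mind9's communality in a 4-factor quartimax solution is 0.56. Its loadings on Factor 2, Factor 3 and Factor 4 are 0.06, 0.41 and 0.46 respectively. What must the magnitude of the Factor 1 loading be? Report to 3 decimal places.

Under orthogonal rotation h² = Σλ², so λ_Factor 1² = h² − (0.3833) = 0.56 − 0.3833 = 0.1767.
|λ| = √0.1767 = 0.4204.

0.420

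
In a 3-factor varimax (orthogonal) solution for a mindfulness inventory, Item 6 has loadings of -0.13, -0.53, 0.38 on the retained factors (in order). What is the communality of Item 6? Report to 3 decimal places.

0.442

h² = (-0.13)² + (-0.53)² + 0.38² = 0.0169 + 0.2809 + 0.1444 = 0.4422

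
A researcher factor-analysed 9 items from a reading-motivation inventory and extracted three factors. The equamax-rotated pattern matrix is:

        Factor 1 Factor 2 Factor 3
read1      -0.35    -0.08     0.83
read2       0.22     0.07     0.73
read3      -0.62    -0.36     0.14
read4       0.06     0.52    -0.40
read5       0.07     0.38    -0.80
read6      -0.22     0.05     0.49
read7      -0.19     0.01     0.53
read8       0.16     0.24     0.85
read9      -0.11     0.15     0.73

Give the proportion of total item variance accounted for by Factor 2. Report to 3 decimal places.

0.071

SS loadings for Factor 2 = (-0.08)² + 0.07² + (-0.36)² + 0.52² + 0.38² + 0.05² + 0.01² + 0.24² + 0.15² = 0.6384
Proportion of variance = 0.6384 / 9 = 0.0709.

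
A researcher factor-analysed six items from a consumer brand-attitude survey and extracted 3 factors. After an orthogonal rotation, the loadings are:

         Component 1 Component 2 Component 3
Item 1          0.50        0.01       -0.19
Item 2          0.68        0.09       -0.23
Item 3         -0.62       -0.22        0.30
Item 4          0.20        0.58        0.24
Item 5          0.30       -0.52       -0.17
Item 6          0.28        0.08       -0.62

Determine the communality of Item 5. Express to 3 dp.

0.389

h² = 0.30² + (-0.52)² + (-0.17)² = 0.0900 + 0.2704 + 0.0289 = 0.3893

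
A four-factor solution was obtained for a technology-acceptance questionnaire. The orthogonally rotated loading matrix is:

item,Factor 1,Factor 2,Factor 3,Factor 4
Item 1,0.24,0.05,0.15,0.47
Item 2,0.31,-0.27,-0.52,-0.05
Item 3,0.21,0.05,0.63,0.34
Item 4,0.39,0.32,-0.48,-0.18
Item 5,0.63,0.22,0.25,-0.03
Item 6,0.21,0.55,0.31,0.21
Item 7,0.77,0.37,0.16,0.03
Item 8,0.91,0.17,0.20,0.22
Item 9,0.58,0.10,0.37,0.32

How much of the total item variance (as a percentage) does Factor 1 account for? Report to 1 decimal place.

SS loadings for Factor 1 = 0.24² + 0.31² + 0.21² + 0.39² + 0.63² + 0.21² + 0.77² + 0.91² + 0.58² = 2.5483
With 9 standardized items, total variance = 9. Proportion = 2.5483/9 = 0.2831 → 28.31%.

28.3%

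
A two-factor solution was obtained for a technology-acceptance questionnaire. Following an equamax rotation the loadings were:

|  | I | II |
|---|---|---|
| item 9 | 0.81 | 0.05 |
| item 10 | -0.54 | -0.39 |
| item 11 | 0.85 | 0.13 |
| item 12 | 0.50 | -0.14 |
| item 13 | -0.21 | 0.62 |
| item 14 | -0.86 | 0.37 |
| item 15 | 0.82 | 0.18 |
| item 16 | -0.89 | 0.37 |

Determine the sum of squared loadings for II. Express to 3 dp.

0.882

SS loadings for II = 0.05² + (-0.39)² + 0.13² + (-0.14)² + 0.62² + 0.37² + 0.18² + 0.37² = 0.0025 + 0.1521 + 0.0169 + 0.0196 + 0.3844 + 0.1369 + 0.0324 + 0.1369 = 0.8817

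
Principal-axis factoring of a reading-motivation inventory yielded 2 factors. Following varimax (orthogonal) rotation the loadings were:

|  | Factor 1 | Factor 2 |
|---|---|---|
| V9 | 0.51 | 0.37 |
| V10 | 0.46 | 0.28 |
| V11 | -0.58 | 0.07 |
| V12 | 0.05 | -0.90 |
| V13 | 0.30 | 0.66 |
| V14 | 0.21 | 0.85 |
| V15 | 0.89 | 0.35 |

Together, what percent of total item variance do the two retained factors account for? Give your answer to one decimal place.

SS loadings by factor: 1.7368, 2.3108; total = 4.0476.
Total variance with 7 standardized items is 7, so the solution explains 4.0476/7 = 0.5782 = 57.82%.

57.8%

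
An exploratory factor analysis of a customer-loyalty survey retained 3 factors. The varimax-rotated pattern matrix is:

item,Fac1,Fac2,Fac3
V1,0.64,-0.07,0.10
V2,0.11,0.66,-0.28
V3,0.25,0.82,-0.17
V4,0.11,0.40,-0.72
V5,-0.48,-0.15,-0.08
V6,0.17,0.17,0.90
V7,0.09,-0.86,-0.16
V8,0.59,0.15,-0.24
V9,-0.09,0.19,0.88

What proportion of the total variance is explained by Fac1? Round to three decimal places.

0.124

SS loadings for Fac1 = 0.64² + 0.11² + 0.25² + 0.11² + (-0.48)² + 0.17² + 0.09² + 0.59² + (-0.09)² = 1.1199
Proportion of variance = 1.1199 / 9 = 0.1244.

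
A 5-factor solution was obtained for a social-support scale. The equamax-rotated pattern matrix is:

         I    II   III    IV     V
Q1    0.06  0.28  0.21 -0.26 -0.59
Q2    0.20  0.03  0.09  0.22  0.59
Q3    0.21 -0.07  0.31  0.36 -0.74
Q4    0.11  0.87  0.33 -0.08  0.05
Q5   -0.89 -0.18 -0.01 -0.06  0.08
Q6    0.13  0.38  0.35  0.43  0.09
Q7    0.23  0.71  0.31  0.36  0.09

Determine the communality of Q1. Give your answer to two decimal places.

0.54

h² = 0.06² + 0.28² + 0.21² + (-0.26)² + (-0.59)² = 0.0036 + 0.0784 + 0.0441 + 0.0676 + 0.3481 = 0.5418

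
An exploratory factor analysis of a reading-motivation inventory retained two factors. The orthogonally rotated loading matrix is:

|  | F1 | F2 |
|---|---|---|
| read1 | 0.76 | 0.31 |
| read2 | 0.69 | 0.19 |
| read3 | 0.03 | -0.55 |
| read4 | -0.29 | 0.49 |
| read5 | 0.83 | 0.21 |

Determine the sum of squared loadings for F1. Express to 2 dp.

1.83

SS loadings for F1 = 0.76² + 0.69² + 0.03² + (-0.29)² + 0.83² = 0.5776 + 0.4761 + 0.0009 + 0.0841 + 0.6889 = 1.8276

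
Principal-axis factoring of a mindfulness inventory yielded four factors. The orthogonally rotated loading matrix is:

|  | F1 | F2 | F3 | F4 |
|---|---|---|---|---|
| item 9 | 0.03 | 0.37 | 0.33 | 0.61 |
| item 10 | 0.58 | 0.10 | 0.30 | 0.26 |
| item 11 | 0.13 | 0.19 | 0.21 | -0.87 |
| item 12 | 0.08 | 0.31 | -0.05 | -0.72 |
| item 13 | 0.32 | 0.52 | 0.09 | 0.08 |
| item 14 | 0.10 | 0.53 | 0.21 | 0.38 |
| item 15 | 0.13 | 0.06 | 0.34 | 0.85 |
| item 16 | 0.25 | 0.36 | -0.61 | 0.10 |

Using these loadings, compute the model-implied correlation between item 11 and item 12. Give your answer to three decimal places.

0.685

r̂ = Σ λ_i·λ_j across factors = (0.13)(0.08) + (0.19)(0.31) + (0.21)(-0.05) + (-0.87)(-0.72)
  = +0.0104 +0.0589 -0.0105 +0.6264 = 0.6852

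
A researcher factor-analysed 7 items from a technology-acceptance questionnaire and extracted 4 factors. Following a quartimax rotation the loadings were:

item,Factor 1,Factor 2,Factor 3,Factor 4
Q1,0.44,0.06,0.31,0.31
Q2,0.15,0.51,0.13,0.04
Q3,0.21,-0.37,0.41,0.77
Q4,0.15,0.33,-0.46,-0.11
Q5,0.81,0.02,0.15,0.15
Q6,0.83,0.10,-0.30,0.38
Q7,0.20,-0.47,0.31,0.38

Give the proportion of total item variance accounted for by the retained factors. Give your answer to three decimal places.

0.589

Communalities: 0.3894, 0.3011, 0.9420, 0.3551, 0.7015, 0.9333, 0.5014; Σh² = 4.1238.
Total variance with 7 standardized items is 7, so the solution explains 4.1238/7 = 0.5891.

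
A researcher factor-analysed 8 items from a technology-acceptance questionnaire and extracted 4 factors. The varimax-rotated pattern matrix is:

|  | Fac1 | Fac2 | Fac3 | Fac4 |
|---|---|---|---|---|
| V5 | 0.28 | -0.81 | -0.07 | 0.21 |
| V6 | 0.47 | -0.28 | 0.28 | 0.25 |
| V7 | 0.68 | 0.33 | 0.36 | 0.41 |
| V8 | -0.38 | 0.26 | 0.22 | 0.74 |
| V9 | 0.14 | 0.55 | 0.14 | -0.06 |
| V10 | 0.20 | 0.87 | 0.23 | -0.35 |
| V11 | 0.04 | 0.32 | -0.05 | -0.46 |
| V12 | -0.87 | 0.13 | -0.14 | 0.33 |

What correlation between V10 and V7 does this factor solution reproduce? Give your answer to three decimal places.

r̂ = Σ λ_i·λ_j across factors = (0.20)(0.68) + (0.87)(0.33) + (0.23)(0.36) + (-0.35)(0.41)
  = +0.1360 +0.2871 +0.0828 -0.1435 = 0.3624

0.362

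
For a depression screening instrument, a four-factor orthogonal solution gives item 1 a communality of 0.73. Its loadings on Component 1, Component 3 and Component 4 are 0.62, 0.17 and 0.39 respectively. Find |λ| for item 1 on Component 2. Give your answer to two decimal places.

0.41

Under orthogonal rotation h² = Σλ², so λ_Component 2² = h² − (0.5654) = 0.73 − 0.5654 = 0.1646.
|λ| = √0.1646 = 0.4057.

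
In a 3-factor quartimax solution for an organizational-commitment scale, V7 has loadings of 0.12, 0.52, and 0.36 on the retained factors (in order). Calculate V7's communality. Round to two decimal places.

h² = 0.12² + 0.52² + 0.36² = 0.0144 + 0.2704 + 0.1296 = 0.4144

0.41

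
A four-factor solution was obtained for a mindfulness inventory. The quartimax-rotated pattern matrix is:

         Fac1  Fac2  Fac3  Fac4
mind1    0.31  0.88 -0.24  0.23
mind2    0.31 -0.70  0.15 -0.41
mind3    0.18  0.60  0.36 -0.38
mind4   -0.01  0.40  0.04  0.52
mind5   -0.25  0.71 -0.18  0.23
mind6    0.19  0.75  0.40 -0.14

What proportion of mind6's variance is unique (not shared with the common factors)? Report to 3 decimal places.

0.222

h² = 0.19² + 0.75² + 0.40² + (-0.14)² = 0.0361 + 0.5625 + 0.1600 + 0.0196 = 0.7782
Uniqueness u² = 1 − h² = 1 − 0.7782 = 0.2218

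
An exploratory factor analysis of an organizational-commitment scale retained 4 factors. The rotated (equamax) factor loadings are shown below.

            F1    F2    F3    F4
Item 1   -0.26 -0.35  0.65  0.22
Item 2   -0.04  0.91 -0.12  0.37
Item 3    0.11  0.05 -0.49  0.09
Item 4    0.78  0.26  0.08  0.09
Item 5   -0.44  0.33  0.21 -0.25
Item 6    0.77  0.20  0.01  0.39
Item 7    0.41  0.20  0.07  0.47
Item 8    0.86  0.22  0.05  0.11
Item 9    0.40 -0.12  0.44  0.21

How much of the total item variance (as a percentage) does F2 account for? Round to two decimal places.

SS loadings for F2 = (-0.35)² + 0.91² + 0.05² + 0.26² + 0.33² + 0.20² + 0.20² + 0.22² + (-0.12)² = 1.2724
With 9 standardized items, total variance = 9. Proportion = 1.2724/9 = 0.1414 → 14.14%.

14.14%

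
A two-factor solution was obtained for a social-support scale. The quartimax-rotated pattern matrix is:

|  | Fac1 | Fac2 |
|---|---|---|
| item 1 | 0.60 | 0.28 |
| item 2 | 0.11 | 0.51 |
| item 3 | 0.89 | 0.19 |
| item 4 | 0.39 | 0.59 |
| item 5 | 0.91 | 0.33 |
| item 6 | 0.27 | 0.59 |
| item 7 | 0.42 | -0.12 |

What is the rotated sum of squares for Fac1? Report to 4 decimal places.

SS loadings for Fac1 = 0.60² + 0.11² + 0.89² + 0.39² + 0.91² + 0.27² + 0.42² = 0.3600 + 0.0121 + 0.7921 + 0.1521 + 0.8281 + 0.0729 + 0.1764 = 2.3937

2.3937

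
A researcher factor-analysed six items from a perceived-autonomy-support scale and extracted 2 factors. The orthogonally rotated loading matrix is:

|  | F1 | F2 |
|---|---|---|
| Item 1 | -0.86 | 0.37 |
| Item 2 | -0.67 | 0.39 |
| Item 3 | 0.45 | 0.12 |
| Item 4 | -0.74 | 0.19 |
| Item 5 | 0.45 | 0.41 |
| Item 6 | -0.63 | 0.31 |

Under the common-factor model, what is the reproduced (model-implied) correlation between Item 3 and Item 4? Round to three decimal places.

r̂ = Σ λ_i·λ_j across factors = (0.45)(-0.74) + (0.12)(0.19)
  = -0.3330 +0.0228 = -0.3102

-0.310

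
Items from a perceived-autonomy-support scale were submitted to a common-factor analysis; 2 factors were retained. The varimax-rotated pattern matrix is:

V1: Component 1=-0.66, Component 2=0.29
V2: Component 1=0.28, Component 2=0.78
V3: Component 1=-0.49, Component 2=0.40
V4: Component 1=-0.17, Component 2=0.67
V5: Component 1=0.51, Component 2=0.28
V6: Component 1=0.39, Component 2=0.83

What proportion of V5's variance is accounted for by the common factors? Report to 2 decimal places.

0.34

h² = 0.51² + 0.28² = 0.2601 + 0.0784 = 0.3385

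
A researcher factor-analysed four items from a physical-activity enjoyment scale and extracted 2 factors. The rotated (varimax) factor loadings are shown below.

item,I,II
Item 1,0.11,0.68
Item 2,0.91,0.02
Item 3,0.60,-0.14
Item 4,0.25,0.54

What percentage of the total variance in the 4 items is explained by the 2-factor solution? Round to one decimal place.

50.9%

Communalities: 0.4745, 0.8285, 0.3796, 0.3541; Σh² = 2.0367.
Total variance with 4 standardized items is 4, so the solution explains 2.0367/4 = 0.5092 = 50.92%.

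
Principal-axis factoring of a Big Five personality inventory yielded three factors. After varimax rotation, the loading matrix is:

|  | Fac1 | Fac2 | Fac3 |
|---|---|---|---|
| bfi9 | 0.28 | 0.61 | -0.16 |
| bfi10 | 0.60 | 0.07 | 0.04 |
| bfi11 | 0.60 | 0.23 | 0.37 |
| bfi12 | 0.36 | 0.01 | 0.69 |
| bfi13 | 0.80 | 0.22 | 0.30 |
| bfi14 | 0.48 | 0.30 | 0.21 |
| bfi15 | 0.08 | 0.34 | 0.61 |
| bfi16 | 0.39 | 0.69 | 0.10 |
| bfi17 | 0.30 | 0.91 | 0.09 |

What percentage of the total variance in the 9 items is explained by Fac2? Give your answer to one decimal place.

SS loadings for Fac2 = 0.61² + 0.07² + 0.23² + 0.01² + 0.22² + 0.30² + 0.34² + 0.69² + 0.91² = 1.9882
With 9 standardized items, total variance = 9. Proportion = 1.9882/9 = 0.2209 → 22.09%.

22.1%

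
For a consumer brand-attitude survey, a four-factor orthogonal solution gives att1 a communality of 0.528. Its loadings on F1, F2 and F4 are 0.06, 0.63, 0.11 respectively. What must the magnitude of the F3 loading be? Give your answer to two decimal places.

0.34

Under orthogonal rotation h² = Σλ², so λ_F3² = h² − (0.4126) = 0.528 − 0.4126 = 0.1154.
|λ| = √0.1154 = 0.3397.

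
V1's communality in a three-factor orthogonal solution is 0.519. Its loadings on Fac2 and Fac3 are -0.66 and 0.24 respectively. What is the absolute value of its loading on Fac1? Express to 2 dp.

0.16

Under orthogonal rotation h² = Σλ², so λ_Fac1² = h² − (0.4932) = 0.519 − 0.4932 = 0.0258.
|λ| = √0.0258 = 0.1606.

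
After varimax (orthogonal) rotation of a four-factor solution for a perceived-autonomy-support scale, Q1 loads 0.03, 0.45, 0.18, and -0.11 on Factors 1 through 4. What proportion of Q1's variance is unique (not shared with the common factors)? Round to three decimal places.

h² = 0.03² + 0.45² + 0.18² + (-0.11)² = 0.0009 + 0.2025 + 0.0324 + 0.0121 = 0.2479
Uniqueness u² = 1 − h² = 1 − 0.2479 = 0.7521

0.752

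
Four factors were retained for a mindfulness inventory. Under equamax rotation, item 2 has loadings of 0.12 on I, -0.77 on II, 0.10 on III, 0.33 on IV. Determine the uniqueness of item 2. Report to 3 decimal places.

0.274

h² = 0.12² + (-0.77)² + 0.10² + 0.33² = 0.0144 + 0.5929 + 0.0100 + 0.1089 = 0.7262
Uniqueness u² = 1 − h² = 1 − 0.7262 = 0.2738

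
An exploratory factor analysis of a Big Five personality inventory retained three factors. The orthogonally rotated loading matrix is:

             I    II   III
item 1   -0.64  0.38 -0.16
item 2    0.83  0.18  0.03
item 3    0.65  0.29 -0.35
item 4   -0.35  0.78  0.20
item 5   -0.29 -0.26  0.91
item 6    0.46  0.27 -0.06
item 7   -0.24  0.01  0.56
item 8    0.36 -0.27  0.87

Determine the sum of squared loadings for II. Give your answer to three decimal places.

SS loadings for II = 0.38² + 0.18² + 0.29² + 0.78² + (-0.26)² + 0.27² + 0.01² + (-0.27)² = 0.1444 + 0.0324 + 0.0841 + 0.6084 + 0.0676 + 0.0729 + 0.0001 + 0.0729 = 1.0828

1.083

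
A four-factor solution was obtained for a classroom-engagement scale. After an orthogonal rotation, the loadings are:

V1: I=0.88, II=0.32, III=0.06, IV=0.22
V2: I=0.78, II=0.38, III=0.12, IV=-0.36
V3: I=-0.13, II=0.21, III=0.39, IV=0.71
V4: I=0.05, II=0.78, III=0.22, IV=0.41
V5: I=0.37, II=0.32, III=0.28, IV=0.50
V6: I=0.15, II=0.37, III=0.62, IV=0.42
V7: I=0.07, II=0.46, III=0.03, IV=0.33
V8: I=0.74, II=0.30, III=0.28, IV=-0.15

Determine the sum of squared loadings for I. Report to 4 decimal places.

2.1141

SS loadings for I = 0.88² + 0.78² + (-0.13)² + 0.05² + 0.37² + 0.15² + 0.07² + 0.74² = 0.7744 + 0.6084 + 0.0169 + 0.0025 + 0.1369 + 0.0225 + 0.0049 + 0.5476 = 2.1141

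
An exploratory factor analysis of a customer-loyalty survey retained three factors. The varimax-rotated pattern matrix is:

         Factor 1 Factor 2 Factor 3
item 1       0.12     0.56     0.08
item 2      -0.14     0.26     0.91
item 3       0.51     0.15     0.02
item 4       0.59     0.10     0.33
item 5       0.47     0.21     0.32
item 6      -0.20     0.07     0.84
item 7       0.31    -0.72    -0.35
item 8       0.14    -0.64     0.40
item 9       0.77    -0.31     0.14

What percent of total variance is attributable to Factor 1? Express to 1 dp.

SS loadings for Factor 1 = 0.12² + (-0.14)² + 0.51² + 0.59² + 0.47² + (-0.20)² + 0.31² + 0.14² + 0.77² = 1.6117
With 9 standardized items, total variance = 9. Proportion = 1.6117/9 = 0.1791 → 17.91%.

17.9%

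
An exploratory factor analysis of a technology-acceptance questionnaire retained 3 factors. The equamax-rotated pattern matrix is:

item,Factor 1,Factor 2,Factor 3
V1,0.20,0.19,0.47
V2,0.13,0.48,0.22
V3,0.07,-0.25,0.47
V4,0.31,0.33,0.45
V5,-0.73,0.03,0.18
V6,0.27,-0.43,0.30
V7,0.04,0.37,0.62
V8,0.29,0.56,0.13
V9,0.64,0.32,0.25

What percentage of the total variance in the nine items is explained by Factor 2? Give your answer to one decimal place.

SS loadings for Factor 2 = 0.19² + 0.48² + (-0.25)² + 0.33² + 0.03² + (-0.43)² + 0.37² + 0.56² + 0.32² = 1.1766
With 9 standardized items, total variance = 9. Proportion = 1.1766/9 = 0.1307 → 13.07%.

13.1%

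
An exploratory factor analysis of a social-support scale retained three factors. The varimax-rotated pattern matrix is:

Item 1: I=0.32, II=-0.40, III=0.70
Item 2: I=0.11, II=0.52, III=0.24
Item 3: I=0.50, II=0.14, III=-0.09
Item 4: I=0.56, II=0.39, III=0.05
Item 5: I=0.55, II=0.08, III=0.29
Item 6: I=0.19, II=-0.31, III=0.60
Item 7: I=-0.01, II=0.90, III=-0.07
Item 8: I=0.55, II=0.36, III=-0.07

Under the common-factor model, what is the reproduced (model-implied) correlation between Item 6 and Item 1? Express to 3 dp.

r̂ = Σ λ_i·λ_j across factors = (0.19)(0.32) + (-0.31)(-0.40) + (0.60)(0.70)
  = +0.0608 +0.1240 +0.4200 = 0.6048

0.605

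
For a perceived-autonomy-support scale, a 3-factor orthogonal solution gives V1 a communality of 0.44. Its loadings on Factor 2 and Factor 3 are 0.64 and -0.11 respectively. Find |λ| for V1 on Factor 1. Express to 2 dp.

Under orthogonal rotation h² = Σλ², so λ_Factor 1² = h² − (0.4217) = 0.44 − 0.4217 = 0.0183.
|λ| = √0.0183 = 0.1353.

0.14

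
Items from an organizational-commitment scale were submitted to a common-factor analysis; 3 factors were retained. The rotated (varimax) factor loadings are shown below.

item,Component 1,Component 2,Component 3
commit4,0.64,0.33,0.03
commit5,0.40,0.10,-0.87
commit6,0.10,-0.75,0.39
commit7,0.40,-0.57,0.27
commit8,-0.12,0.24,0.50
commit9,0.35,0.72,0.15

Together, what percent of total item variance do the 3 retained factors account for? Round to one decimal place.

SS loadings by factor: 0.8765, 1.5823, 1.2553; total = 3.7141.
Total variance with 6 standardized items is 6, so the solution explains 3.7141/6 = 0.6190 = 61.90%.

61.9%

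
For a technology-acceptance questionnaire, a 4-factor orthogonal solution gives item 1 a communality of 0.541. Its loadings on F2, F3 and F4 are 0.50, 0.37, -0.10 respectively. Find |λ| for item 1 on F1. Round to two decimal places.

Under orthogonal rotation h² = Σλ², so λ_F1² = h² − (0.3969) = 0.541 − 0.3969 = 0.1441.
|λ| = √0.1441 = 0.3796.

0.38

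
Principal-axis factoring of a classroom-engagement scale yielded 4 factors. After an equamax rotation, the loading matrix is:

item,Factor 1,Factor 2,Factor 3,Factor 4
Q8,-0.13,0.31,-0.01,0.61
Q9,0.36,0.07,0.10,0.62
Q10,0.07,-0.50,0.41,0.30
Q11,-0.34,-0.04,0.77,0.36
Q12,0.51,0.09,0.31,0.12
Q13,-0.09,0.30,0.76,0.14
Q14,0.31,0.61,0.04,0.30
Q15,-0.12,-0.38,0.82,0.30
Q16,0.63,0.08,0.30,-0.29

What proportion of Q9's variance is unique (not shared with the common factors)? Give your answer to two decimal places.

0.47

h² = 0.36² + 0.07² + 0.10² + 0.62² = 0.1296 + 0.0049 + 0.0100 + 0.3844 = 0.5289
Uniqueness u² = 1 − h² = 1 − 0.5289 = 0.4711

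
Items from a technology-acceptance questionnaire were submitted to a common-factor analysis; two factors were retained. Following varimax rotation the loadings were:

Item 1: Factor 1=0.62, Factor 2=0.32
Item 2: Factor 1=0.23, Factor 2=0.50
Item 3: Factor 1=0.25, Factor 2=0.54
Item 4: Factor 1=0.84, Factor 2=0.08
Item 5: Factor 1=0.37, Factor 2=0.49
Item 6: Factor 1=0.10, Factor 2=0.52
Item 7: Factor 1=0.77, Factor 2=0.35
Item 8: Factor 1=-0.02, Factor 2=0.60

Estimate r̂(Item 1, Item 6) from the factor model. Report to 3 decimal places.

0.228

r̂ = Σ λ_i·λ_j across factors = (0.62)(0.10) + (0.32)(0.52)
  = +0.0620 +0.1664 = 0.2284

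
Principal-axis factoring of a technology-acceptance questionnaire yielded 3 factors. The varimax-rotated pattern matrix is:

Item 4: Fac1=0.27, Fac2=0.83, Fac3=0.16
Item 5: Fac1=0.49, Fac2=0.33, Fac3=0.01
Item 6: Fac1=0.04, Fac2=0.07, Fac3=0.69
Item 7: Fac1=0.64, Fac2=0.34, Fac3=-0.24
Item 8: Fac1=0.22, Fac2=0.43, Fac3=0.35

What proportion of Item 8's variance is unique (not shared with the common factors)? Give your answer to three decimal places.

h² = 0.22² + 0.43² + 0.35² = 0.0484 + 0.1849 + 0.1225 = 0.3558
Uniqueness u² = 1 − h² = 1 − 0.3558 = 0.6442

0.644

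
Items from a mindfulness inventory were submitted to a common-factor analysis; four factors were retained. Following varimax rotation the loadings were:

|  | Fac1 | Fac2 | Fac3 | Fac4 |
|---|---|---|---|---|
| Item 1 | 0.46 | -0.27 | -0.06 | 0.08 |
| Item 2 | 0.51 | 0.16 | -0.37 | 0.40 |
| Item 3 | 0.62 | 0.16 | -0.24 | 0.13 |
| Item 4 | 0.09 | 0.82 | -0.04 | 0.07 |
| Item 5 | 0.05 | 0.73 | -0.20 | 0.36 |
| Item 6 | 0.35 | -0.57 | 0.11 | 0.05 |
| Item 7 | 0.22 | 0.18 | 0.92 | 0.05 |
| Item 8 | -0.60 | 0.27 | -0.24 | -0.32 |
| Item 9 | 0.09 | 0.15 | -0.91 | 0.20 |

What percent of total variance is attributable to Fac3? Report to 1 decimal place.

22.0%

SS loadings for Fac3 = (-0.06)² + (-0.37)² + (-0.24)² + (-0.04)² + (-0.20)² + 0.11² + 0.92² + (-0.24)² + (-0.91)² = 1.9839
With 9 standardized items, total variance = 9. Proportion = 1.9839/9 = 0.2204 → 22.04%.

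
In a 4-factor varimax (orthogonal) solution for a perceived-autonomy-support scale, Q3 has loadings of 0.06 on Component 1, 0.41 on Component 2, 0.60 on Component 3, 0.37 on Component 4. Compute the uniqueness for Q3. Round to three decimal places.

h² = 0.06² + 0.41² + 0.60² + 0.37² = 0.0036 + 0.1681 + 0.3600 + 0.1369 = 0.6686
Uniqueness u² = 1 − h² = 1 − 0.6686 = 0.3314

0.331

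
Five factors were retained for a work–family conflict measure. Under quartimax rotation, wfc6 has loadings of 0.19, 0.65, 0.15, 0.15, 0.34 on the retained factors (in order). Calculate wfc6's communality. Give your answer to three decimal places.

h² = 0.19² + 0.65² + 0.15² + 0.15² + 0.34² = 0.0361 + 0.4225 + 0.0225 + 0.0225 + 0.1156 = 0.6192

0.619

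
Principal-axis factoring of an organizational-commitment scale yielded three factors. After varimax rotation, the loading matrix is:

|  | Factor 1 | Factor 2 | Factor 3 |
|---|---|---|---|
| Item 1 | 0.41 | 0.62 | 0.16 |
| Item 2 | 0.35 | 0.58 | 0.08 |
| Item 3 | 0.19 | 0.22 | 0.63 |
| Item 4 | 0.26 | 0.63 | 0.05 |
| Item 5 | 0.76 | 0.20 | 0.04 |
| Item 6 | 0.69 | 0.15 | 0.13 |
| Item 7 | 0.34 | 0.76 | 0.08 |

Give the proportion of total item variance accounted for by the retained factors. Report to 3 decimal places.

SS loadings by factor: 1.5636, 1.8062, 0.4563; total = 3.8261.
Total variance with 7 standardized items is 7, so the solution explains 3.8261/7 = 0.5466.

0.547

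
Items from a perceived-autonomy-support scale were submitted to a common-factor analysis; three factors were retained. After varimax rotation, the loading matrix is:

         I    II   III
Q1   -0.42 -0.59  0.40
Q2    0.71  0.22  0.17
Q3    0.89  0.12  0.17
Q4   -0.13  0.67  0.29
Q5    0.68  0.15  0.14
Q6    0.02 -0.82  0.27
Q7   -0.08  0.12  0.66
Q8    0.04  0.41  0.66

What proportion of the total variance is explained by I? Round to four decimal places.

SS loadings for I = (-0.42)² + 0.71² + 0.89² + (-0.13)² + 0.68² + 0.02² + (-0.08)² + 0.04² = 1.9603
Proportion of variance = 1.9603 / 8 = 0.2450.

0.2450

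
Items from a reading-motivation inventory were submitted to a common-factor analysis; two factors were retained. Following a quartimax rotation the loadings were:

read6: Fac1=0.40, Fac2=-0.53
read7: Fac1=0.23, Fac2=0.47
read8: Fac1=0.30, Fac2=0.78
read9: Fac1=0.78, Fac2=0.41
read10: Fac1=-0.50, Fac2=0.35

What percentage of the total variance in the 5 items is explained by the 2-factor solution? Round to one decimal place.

SS loadings by factor: 1.1613, 1.4008; total = 2.5621.
Total variance with 5 standardized items is 5, so the solution explains 2.5621/5 = 0.5124 = 51.24%.

51.2%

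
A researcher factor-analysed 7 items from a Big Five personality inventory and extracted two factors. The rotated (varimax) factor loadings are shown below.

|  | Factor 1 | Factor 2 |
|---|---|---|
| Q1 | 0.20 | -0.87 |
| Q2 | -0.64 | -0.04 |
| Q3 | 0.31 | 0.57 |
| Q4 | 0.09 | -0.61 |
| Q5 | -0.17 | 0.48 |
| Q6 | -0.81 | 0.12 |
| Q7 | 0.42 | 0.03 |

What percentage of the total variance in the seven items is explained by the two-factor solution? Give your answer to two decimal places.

44.52%

SS loadings by factor: 1.4152, 1.7012; total = 3.1164.
Total variance with 7 standardized items is 7, so the solution explains 3.1164/7 = 0.4452 = 44.52%.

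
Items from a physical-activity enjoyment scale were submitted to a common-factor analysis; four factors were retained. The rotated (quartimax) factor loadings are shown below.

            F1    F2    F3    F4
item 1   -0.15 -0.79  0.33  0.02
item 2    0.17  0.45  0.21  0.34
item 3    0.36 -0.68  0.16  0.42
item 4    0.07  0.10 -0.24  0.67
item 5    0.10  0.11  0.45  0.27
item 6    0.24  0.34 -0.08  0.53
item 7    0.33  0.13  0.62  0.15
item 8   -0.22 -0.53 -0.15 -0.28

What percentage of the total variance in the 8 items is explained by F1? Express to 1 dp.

SS loadings for F1 = (-0.15)² + 0.17² + 0.36² + 0.07² + 0.10² + 0.24² + 0.33² + (-0.22)² = 0.4108
With 8 standardized items, total variance = 8. Proportion = 0.4108/8 = 0.0513 → 5.13%.

5.1%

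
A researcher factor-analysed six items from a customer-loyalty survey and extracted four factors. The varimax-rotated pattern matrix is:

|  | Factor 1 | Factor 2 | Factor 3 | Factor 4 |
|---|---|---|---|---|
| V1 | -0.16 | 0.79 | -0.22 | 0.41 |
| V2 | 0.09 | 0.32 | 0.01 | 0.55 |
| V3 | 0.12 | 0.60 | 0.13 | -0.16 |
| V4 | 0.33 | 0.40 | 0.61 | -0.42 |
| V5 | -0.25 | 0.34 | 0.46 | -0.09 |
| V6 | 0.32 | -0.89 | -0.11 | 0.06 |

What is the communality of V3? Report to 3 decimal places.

h² = 0.12² + 0.60² + 0.13² + (-0.16)² = 0.0144 + 0.3600 + 0.0169 + 0.0256 = 0.4169

0.417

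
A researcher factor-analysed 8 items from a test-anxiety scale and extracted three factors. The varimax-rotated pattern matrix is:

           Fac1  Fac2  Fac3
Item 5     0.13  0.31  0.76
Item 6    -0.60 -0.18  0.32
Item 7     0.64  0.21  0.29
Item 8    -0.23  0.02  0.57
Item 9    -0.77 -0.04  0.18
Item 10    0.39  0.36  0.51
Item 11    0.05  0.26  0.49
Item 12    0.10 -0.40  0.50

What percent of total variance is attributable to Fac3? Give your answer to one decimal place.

SS loadings for Fac3 = 0.76² + 0.32² + 0.29² + 0.57² + 0.18² + 0.51² + 0.49² + 0.50² = 1.8716
With 8 standardized items, total variance = 8. Proportion = 1.8716/8 = 0.2339 → 23.39%.

23.4%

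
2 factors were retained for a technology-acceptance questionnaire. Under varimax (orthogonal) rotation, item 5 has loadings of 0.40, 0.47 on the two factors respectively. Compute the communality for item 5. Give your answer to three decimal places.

h² = 0.40² + 0.47² = 0.1600 + 0.2209 = 0.3809

0.381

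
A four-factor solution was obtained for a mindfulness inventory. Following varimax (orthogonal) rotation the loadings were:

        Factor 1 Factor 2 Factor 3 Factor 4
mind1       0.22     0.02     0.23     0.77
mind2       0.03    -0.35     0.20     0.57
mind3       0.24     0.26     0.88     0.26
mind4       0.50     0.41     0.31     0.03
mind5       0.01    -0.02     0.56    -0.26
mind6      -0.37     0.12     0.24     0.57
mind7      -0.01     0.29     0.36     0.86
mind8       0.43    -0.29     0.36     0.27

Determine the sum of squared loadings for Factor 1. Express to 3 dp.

SS loadings for Factor 1 = 0.22² + 0.03² + 0.24² + 0.50² + 0.01² + (-0.37)² + (-0.01)² + 0.43² = 0.0484 + 0.0009 + 0.0576 + 0.2500 + 0.0001 + 0.1369 + 0.0001 + 0.1849 = 0.6789

0.679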